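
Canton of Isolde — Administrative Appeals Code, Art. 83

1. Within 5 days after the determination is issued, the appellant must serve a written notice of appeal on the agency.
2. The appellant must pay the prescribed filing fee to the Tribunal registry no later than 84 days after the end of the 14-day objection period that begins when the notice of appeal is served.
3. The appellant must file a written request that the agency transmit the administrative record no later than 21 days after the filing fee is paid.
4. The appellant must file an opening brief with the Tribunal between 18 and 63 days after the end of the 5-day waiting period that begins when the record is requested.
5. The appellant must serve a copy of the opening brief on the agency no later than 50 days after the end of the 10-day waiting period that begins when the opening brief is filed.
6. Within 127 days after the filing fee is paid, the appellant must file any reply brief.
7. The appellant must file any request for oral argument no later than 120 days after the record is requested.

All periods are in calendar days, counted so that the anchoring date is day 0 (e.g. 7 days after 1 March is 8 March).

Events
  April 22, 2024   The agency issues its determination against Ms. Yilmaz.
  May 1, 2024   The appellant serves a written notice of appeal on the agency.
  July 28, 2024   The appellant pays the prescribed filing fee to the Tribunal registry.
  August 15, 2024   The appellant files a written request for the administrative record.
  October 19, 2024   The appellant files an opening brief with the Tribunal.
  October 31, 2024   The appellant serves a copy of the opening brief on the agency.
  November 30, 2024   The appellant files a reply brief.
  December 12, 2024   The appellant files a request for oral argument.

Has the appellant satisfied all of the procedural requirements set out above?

No

(1) due by April 22, 2024 + 5 days = April 27, 2024; not done until May 1, 2024, 4 days after the deadline.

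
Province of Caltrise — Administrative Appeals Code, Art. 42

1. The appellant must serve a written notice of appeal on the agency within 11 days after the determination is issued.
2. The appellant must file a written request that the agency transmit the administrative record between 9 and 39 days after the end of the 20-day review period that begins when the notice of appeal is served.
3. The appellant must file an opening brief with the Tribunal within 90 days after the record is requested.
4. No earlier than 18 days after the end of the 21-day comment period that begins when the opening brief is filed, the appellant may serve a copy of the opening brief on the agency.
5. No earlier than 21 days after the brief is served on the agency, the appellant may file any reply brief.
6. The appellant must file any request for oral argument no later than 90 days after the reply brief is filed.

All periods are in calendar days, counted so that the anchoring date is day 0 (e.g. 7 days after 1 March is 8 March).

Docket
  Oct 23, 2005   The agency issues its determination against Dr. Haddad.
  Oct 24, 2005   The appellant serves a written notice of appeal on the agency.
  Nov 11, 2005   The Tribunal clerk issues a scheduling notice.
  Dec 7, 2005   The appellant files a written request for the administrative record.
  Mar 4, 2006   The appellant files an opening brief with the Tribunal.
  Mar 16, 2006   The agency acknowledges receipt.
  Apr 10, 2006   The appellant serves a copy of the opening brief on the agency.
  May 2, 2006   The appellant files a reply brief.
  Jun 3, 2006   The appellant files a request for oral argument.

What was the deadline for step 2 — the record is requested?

Dec 22, 2005

The notice of appeal is served on Oct 24, 2005; the 20-day review period therefore ends Nov 13, 2005, and step 2 runs from that date. The window is 9–39 days after Nov 13, 2005; it closes on Dec 22, 2005.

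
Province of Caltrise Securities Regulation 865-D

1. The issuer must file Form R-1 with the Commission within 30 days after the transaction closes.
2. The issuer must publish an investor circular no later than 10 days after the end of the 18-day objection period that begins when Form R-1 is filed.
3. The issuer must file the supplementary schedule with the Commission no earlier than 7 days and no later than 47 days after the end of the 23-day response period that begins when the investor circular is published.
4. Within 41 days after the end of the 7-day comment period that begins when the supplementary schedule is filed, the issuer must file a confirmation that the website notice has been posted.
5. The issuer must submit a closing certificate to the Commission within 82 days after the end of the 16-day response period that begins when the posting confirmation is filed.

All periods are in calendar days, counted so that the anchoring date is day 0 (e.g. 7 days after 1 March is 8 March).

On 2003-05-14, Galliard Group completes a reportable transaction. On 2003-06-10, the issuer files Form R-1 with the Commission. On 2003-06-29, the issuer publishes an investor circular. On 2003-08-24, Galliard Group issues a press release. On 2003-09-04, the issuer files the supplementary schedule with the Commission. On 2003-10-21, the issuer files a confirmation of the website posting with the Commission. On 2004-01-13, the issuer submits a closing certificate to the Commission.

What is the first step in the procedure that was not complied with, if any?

None — every step was satisfied

Step 1 — counting 30 days from 2003-05-14 (when the transaction closes) gives a deadline of 2003-06-13; completed 2003-06-10, before the deadline.
Step 2 — counting 10 days from 2003-06-28 (end of the 18-day objection period, which began when Form R-1 is filed on 2003-06-10) gives a deadline of 2003-07-08; 2003-06-29 is within that limit.
Step 3 — 7 and 47 days from 2003-07-22 (end of the 23-day response period, which began when the investor circular is published on 2003-06-29) are 2003-07-29 and 2003-09-07 respectively; done 2003-09-04, which is between those dates.
Step 4 — counting 41 days from 2003-09-11 (end of the 7-day comment period, which began when the supplementary schedule is filed on 2003-09-04) gives a deadline of 2003-10-22; 2003-10-21 is within that limit.
Step 5 — counting 82 days from 2003-11-06 (end of the 16-day response period, which began when the posting confirmation is filed on 2003-10-21) gives a deadline of 2004-01-27; completed 2004-01-13, before the deadline.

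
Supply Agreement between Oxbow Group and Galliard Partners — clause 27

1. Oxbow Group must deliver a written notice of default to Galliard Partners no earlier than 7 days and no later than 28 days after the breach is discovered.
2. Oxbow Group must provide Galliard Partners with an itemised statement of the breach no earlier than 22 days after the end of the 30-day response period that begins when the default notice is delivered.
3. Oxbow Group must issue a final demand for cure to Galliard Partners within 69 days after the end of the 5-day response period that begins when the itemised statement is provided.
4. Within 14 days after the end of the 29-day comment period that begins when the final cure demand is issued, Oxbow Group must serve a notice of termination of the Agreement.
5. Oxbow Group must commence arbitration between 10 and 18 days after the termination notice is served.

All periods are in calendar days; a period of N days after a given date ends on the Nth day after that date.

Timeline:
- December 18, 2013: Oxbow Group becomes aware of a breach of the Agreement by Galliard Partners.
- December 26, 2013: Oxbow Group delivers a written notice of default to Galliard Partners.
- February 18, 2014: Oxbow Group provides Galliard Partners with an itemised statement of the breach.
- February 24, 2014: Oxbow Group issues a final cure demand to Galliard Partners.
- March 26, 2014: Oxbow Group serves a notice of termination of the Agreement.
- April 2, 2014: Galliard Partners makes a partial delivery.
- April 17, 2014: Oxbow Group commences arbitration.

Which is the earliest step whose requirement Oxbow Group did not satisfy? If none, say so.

Step 5

Step 1 — 7 and 28 days from December 18, 2013 (when the breach is discovered) are December 25, 2013 and January 15, 2014 respectively; December 26, 2013 falls inside that range.
Step 2 — must wait 22 days from January 25, 2014 (end of the 30-day response period, which began when the default notice is delivered on December 26, 2013), so not before February 16, 2014; February 18, 2014 is on or after that date.
Step 3 — counting 69 days from February 23, 2014 (end of the 5-day response period, which began when the itemised statement is provided on February 18, 2014) gives a deadline of May 3, 2014; done February 24, 2014 — timely.
Step 4 — counting 14 days from March 25, 2014 (end of the 29-day comment period, which began when the final cure demand is issued on February 24, 2014) gives a deadline of April 8, 2014; done March 26, 2014 — timely.
Step 5 — 10 and 18 days from March 26, 2014 (when the termination notice is served) are April 5, 2014 and April 13, 2014 respectively; April 17, 2014 is 4 days past the end of the window.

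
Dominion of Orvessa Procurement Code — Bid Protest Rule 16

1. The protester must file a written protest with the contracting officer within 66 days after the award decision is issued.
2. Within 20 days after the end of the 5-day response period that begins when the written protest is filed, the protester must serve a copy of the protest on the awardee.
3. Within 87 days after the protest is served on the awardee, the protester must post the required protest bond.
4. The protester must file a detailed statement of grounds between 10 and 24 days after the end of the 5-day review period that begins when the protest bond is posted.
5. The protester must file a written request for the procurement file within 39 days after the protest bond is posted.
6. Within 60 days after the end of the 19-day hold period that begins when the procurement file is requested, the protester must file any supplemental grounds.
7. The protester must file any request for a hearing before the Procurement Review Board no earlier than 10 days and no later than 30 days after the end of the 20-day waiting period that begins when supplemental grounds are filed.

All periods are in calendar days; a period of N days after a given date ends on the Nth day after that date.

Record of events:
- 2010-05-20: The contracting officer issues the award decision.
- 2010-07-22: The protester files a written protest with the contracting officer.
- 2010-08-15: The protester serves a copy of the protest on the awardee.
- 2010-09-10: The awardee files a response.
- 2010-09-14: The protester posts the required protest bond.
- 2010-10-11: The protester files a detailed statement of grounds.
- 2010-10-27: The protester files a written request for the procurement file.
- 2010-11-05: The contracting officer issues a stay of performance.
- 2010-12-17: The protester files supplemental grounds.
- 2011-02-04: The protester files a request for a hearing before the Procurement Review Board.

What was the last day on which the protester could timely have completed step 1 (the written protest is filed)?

Step 1 runs from 2010-05-20, when the award decision is issued. 66 days after 2010-05-20 is 2010-07-25.

2010-07-25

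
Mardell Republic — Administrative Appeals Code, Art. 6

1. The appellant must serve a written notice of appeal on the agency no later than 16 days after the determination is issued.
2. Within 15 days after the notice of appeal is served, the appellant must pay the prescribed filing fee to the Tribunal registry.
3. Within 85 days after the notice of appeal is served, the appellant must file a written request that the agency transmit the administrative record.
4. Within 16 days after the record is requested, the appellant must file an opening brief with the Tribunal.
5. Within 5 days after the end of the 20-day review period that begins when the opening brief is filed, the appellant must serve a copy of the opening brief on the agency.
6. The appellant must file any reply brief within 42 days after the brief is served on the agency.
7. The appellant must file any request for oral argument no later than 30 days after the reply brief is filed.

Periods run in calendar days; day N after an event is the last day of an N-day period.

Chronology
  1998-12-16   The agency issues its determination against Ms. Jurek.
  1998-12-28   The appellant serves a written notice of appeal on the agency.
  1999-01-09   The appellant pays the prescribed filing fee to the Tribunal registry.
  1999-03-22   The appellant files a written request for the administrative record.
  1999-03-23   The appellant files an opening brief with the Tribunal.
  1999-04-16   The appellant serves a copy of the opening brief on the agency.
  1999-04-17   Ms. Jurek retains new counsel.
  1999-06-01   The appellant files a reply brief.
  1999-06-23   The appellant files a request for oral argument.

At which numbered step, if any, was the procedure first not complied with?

Step 6

(1) due by 1998-12-16 + 16 days = 1999-01-01; 1998-12-28 is within that limit.
(2) due by 1998-12-28 + 15 days = 1999-01-12; 1999-01-09 is within that limit.
(3) due by 1998-12-28 + 85 days = 1999-03-23; completed 1999-03-22, before the deadline.
(4) due by 1999-03-22 + 16 days = 1999-04-07; done 1999-03-23 — timely.
(5) due by 1999-04-12 + 5 days = 1999-04-17; done 1999-04-16 — timely.
(6) due by 1999-04-16 + 42 days = 1999-05-28; done 1999-06-01 — 4 days late.
That is the first point of non-compliance.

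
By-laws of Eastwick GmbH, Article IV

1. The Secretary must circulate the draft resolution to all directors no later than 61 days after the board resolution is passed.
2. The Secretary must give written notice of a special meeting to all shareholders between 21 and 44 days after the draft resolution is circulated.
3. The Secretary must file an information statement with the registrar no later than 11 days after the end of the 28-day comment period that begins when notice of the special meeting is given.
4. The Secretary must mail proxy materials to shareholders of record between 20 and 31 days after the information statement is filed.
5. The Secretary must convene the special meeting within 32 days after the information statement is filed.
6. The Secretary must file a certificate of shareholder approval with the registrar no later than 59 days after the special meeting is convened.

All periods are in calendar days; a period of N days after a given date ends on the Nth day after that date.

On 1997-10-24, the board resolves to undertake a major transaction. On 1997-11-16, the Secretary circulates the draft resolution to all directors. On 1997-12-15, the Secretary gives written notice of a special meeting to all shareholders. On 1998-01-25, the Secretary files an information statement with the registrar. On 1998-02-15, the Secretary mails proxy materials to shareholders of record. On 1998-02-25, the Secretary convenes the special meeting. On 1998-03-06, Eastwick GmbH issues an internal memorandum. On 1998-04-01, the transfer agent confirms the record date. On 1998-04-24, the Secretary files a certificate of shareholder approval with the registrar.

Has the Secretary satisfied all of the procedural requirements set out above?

Step 1 — counting 61 days from 1997-10-24 (when the board resolution is passed) gives a deadline of 1997-12-24; 1997-11-16 is within that limit.
Step 2 — 21 and 44 days from 1997-11-16 (when the draft resolution is circulated) are 1997-12-07 and 1997-12-30 respectively; done 1997-12-15 — within the window.
Step 3 — counting 11 days from 1998-01-12 (end of the 28-day comment period, which began when notice of the special meeting is given on 1997-12-15) gives a deadline of 1998-01-23; not done until 1998-01-25, 2 days after the deadline.
Later steps need not be reached.

No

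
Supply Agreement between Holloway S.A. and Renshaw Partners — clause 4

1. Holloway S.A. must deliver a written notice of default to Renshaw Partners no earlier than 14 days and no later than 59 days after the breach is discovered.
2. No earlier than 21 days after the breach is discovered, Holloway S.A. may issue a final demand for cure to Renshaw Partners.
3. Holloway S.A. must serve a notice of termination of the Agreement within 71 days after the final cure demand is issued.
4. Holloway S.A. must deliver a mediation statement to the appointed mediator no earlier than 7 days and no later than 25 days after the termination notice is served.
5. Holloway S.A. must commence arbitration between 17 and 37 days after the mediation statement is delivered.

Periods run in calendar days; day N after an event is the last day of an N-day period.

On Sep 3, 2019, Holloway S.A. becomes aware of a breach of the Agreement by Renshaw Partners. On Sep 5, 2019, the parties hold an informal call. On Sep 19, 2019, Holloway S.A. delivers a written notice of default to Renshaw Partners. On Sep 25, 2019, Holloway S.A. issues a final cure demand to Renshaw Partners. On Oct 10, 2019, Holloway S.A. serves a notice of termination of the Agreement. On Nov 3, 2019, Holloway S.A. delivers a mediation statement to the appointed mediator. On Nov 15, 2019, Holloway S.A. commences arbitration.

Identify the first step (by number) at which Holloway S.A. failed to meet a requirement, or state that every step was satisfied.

Step 5

Step 1: the window is 14–59 days after Sep 3, 2019 (when the breach is discovered), so Sep 17, 2019 through Nov 1, 2019; done Sep 19, 2019, which is between those dates.
Step 2: the earliest permitted date is 21 days after Sep 3, 2019 (when the breach is discovered), i.e. Sep 24, 2019; done Sep 25, 2019 — permitted.
Step 3: 71 days after Sep 25, 2019 (when the final cure demand is issued) is Dec 5, 2019; Oct 10, 2019 is within that limit.
Step 4: the window is 7–25 days after Oct 10, 2019 (when the termination notice is served), so Oct 17, 2019 through Nov 4, 2019; done Nov 3, 2019 — within the window.
Step 5: the window is 17–37 days after Nov 3, 2019 (when the mediation statement is delivered), so Nov 20, 2019 through Dec 10, 2019; Nov 15, 2019 is 5 days too early.
The procedure was therefore not followed at step 5.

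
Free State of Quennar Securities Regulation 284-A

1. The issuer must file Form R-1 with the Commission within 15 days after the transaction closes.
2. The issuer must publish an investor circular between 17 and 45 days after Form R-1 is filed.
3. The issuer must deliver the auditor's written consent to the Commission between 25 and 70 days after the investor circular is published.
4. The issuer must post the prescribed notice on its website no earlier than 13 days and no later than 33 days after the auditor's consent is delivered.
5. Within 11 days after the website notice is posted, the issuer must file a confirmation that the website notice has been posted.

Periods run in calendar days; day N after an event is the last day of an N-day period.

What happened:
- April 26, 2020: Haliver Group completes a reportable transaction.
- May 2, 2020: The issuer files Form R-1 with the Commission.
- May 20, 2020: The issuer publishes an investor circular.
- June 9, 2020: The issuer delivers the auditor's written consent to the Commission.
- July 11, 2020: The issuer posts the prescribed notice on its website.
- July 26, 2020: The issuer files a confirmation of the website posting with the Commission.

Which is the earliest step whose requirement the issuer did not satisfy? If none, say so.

Step 1: 15 days after April 26, 2020 (when the transaction closes) is May 11, 2020; done May 2, 2020 — timely.
Step 2: the window is 17–45 days after May 2, 2020 (when Form R-1 is filed), so May 19, 2020 through June 16, 2020; May 20, 2020 falls inside that range.
Step 3: the window is 25–70 days after May 20, 2020 (when the investor circular is published), so June 14, 2020 through July 29, 2020; June 9, 2020 is 5 days too early.

Step 3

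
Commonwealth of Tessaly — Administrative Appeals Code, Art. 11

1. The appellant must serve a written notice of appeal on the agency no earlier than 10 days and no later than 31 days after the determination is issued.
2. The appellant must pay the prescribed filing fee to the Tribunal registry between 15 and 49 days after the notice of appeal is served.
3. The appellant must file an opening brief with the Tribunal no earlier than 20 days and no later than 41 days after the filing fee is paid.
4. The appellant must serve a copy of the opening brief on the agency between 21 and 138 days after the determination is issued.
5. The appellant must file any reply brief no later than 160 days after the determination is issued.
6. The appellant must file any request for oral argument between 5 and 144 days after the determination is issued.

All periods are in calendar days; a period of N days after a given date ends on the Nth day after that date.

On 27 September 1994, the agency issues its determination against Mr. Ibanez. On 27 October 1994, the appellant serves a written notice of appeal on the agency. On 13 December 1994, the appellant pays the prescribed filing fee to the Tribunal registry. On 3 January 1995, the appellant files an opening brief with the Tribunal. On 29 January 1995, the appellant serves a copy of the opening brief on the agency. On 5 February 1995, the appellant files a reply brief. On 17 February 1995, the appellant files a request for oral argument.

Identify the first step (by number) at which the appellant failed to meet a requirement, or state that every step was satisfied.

None — every step was satisfied

Step 1: the window is 10–31 days after 27 September 1994 (when the determination is issued), so 7 October 1994 through 28 October 1994; 27 October 1994 falls inside that range.
Step 2: the window is 15–49 days after 27 October 1994 (when the notice of appeal is served), so 11 November 1994 through 15 December 1994; done 13 December 1994, which is between those dates.
Step 3: the window is 20–41 days after 13 December 1994 (when the filing fee is paid), so 2 January 1995 through 23 January 1995; 3 January 1995 falls inside that range.
Step 4: the window is 21–138 days after 27 September 1994 (when the determination is issued), so 18 October 1994 through 12 February 1995; done 29 January 1995, which is between those dates.
Step 5: 160 days after 27 September 1994 (when the determination is issued) is 6 March 1995; done 5 February 1995 — timely.
Step 6: the window is 5–144 days after 27 September 1994 (when the determination is issued), so 2 October 1994 through 18 February 1995; done 17 February 1995, which is between those dates.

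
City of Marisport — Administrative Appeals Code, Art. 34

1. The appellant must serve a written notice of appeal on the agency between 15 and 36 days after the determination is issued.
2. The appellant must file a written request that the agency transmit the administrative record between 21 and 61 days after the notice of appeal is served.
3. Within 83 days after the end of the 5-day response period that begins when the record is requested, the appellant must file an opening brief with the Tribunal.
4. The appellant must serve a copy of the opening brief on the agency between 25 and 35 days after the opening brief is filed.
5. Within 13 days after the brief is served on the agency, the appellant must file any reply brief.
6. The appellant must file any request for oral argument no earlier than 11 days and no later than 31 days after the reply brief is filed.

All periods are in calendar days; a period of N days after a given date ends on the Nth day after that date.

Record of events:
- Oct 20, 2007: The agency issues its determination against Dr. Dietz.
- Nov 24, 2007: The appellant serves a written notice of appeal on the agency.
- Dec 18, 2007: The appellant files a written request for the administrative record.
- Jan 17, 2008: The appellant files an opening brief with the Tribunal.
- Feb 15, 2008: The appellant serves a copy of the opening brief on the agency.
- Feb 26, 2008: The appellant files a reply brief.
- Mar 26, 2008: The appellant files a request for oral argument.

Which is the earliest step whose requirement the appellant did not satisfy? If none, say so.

Step 1 — 15 and 36 days from Oct 20, 2007 (when the determination is issued) are Nov 4, 2007 and Nov 25, 2007 respectively; done Nov 24, 2007, which is between those dates.
Step 2 — 21 and 61 days from Nov 24, 2007 (when the notice of appeal is served) are Dec 15, 2007 and Jan 24, 2008 respectively; done Dec 18, 2007, which is between those dates.
Step 3 — counting 83 days from Dec 23, 2007 (end of the 5-day response period, which began when the record is requested on Dec 18, 2007) gives a deadline of Mar 15, 2008; Jan 17, 2008 is within that limit.
Step 4 — 25 and 35 days from Jan 17, 2008 (when the opening brief is filed) are Feb 11, 2008 and Feb 21, 2008 respectively; Feb 15, 2008 falls inside that range.
Step 5 — counting 13 days from Feb 15, 2008 (when the brief is served on the agency) gives a deadline of Feb 28, 2008; Feb 26, 2008 is within that limit.
Step 6 — 11 and 31 days from Feb 26, 2008 (when the reply brief is filed) are Mar 8, 2008 and Mar 28, 2008 respectively; done Mar 26, 2008 — within the window.

None — every step was satisfied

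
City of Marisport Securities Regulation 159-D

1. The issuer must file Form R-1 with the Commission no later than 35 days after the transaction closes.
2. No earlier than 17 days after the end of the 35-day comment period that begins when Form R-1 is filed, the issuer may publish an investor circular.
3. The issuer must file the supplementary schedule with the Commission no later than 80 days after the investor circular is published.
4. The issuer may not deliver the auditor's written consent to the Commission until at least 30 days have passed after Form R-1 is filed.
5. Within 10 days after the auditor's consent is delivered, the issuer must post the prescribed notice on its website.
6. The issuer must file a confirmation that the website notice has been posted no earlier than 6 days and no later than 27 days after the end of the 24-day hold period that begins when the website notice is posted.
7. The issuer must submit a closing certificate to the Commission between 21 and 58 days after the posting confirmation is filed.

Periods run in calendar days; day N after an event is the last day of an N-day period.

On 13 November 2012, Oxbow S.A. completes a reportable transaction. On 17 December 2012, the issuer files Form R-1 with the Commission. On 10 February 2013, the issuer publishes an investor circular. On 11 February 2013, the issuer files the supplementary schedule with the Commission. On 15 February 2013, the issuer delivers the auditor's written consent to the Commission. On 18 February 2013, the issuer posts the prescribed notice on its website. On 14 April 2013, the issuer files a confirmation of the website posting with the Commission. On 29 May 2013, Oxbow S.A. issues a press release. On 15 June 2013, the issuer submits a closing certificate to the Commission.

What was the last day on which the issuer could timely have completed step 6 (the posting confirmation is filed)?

10 April 2013

The website notice is posted on 18 February 2013; the 24-day hold period therefore ends 14 March 2013, and step 6 runs from that date. The window is 6–27 days after 14 March 2013; it closes on 10 April 2013.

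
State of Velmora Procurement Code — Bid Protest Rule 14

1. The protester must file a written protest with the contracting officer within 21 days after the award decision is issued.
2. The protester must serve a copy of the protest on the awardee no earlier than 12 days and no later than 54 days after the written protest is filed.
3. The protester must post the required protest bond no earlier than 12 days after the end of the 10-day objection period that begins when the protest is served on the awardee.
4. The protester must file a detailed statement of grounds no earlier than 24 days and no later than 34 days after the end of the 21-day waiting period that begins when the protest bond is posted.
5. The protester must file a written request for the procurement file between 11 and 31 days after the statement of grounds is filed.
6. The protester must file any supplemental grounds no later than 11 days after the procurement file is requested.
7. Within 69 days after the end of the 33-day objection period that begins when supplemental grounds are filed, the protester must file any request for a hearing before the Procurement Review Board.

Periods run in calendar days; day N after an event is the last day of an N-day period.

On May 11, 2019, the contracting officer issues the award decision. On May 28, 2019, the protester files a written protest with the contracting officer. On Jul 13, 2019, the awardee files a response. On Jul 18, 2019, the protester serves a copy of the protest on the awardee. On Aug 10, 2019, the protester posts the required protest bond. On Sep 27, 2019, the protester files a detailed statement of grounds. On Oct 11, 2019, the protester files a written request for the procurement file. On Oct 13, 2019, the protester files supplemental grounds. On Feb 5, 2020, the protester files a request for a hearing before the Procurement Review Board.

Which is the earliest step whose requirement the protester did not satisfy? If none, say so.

Step 1 — counting 21 days from May 11, 2019 (when the award decision is issued) gives a deadline of Jun 1, 2019; May 28, 2019 is within that limit.
Step 2 — 12 and 54 days from May 28, 2019 (when the written protest is filed) are Jun 9, 2019 and Jul 21, 2019 respectively; Jul 18, 2019 falls inside that range.
Step 3 — must wait 12 days from Jul 28, 2019 (end of the 10-day objection period, which began when the protest is served on the awardee on Jul 18, 2019), so not before Aug 9, 2019; done Aug 10, 2019 — permitted.
Step 4 — 24 and 34 days from Aug 31, 2019 (end of the 21-day waiting period, which began when the protest bond is posted on Aug 10, 2019) are Sep 24, 2019 and Oct 4, 2019 respectively; done Sep 27, 2019 — within the window.
Step 5 — 11 and 31 days from Sep 27, 2019 (when the statement of grounds is filed) are Oct 8, 2019 and Oct 28, 2019 respectively; Oct 11, 2019 falls inside that range.
Step 6 — counting 11 days from Oct 11, 2019 (when the procurement file is requested) gives a deadline of Oct 22, 2019; done Oct 13, 2019 — timely.
Step 7 — counting 69 days from Nov 15, 2019 (end of the 33-day objection period, which began when supplemental grounds are filed on Oct 13, 2019) gives a deadline of Jan 23, 2020; not done until Feb 5, 2020, 13 days after the deadline.
The procedure was therefore not followed at step 7.

Step 7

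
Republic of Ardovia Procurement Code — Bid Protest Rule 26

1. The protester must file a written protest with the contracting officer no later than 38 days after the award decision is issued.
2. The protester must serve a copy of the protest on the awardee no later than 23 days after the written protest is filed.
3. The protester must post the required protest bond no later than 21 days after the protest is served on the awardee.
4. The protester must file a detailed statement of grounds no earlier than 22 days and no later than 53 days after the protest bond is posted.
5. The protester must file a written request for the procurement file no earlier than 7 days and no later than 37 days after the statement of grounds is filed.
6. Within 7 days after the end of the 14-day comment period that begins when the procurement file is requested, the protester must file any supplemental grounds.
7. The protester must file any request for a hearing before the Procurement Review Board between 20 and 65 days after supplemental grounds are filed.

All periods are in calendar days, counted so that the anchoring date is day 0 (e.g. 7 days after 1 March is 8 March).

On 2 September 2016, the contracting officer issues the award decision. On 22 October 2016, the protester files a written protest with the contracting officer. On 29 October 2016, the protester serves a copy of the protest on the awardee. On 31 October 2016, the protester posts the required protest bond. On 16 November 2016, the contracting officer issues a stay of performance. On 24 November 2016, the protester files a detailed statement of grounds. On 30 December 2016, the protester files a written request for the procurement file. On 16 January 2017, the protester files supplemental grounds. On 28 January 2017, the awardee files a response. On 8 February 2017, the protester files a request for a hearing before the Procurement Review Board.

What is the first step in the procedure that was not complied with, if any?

Step 1

Step 1: 38 days after 2 September 2016 (when the award decision is issued) is 10 October 2016; done 22 October 2016 — 12 days late.
That is the first point of non-compliance.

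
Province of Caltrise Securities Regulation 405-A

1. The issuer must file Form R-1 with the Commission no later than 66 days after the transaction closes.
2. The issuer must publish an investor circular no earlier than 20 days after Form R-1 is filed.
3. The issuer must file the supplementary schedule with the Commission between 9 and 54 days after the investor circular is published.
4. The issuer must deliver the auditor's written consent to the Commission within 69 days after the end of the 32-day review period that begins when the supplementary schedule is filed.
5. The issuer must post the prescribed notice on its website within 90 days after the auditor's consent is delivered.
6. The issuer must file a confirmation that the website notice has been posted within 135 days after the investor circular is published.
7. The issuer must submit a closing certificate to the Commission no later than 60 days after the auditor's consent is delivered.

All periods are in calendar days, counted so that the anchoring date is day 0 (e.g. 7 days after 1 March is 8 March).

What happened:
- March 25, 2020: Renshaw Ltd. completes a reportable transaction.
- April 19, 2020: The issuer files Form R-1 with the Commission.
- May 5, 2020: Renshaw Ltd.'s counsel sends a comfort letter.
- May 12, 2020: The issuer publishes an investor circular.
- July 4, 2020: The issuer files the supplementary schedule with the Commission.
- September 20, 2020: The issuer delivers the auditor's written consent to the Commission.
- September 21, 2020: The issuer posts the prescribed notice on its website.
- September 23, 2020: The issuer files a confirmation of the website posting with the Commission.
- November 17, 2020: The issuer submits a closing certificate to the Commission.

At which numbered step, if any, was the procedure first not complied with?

Step 1: 66 days after March 25, 2020 (when the transaction closes) is May 30, 2020; April 19, 2020 is within that limit.
Step 2: the earliest permitted date is 20 days after April 19, 2020 (when Form R-1 is filed), i.e. May 9, 2020; done May 12, 2020 — permitted.
Step 3: the window is 9–54 days after May 12, 2020 (when the investor circular is published), so May 21, 2020 through July 5, 2020; done July 4, 2020 — within the window.
Step 4: 69 days after August 5, 2020 (end of the 32-day review period, which began when the supplementary schedule is filed on July 4, 2020) is October 13, 2020; completed September 20, 2020, before the deadline.
Step 5: 90 days after September 20, 2020 (when the auditor's consent is delivered) is December 19, 2020; completed September 21, 2020, before the deadline.
Step 6: 135 days after May 12, 2020 (when the investor circular is published) is September 24, 2020; completed September 23, 2020, before the deadline.
Step 7: 60 days after September 20, 2020 (when the auditor's consent is delivered) is November 19, 2020; done November 17, 2020 — timely.

None — every step was satisfied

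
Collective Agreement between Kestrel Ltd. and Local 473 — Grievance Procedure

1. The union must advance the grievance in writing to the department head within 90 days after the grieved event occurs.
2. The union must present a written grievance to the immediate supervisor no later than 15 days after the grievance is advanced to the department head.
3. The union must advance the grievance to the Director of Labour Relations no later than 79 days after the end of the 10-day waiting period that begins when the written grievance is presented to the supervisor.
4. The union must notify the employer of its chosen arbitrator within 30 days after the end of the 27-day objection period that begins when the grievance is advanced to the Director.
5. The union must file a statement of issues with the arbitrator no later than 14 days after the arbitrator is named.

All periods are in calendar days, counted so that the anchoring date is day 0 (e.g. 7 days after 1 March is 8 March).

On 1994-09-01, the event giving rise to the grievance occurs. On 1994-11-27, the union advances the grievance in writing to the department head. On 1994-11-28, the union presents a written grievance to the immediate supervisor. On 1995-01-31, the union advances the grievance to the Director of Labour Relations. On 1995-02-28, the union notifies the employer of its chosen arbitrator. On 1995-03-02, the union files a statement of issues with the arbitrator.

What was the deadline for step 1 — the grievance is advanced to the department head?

1994-11-30

Step 1 runs from 1994-09-01, when the grieved event occurs. 90 days after 1994-09-01 is 1994-11-30.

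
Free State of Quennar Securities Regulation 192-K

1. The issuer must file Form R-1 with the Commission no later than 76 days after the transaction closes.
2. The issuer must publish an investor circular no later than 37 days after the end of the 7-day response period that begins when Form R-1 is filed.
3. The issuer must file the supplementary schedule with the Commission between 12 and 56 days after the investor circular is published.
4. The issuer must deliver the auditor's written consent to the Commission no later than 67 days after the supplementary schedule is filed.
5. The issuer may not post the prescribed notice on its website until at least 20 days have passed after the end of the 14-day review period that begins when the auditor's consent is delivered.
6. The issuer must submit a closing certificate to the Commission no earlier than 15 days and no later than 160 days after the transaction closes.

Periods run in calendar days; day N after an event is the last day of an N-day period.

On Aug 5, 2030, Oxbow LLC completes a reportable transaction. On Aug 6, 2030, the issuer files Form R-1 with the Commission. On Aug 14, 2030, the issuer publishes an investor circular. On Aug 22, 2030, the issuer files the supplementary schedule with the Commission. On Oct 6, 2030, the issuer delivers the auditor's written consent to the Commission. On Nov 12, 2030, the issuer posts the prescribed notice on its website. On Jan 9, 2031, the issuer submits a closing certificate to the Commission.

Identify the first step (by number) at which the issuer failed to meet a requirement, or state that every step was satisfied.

Step 1 — counting 76 days from Aug 5, 2030 (when the transaction closes) gives a deadline of Oct 20, 2030; done Aug 6, 2030 — timely.
Step 2 — counting 37 days from Aug 13, 2030 (end of the 7-day response period, which began when Form R-1 is filed on Aug 6, 2030) gives a deadline of Sep 19, 2030; Aug 14, 2030 is within that limit.
Step 3 — 12 and 56 days from Aug 14, 2030 (when the investor circular is published) are Aug 26, 2030 and Oct 9, 2030 respectively; done Aug 22, 2030 — 4 days before the window opened.

Step 3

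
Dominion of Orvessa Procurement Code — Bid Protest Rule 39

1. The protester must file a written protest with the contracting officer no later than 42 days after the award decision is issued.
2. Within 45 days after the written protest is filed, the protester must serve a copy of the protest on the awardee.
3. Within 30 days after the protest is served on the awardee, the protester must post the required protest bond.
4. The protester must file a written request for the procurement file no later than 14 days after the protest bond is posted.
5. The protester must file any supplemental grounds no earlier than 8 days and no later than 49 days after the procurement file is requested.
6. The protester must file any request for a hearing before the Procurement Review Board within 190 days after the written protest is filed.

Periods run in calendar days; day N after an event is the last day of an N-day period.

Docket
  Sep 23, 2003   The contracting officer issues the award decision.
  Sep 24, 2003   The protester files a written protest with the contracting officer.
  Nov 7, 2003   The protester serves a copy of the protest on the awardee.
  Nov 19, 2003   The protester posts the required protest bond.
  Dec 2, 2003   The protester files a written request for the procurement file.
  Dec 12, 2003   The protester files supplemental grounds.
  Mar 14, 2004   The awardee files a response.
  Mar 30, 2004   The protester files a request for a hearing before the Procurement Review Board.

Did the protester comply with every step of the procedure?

Yes

(1) due by Sep 23, 2003 + 42 days = Nov 4, 2003; completed Sep 24, 2003, before the deadline.
(2) due by Sep 24, 2003 + 45 days = Nov 8, 2003; Nov 7, 2003 is within that limit.
(3) due by Nov 7, 2003 + 30 days = Dec 7, 2003; completed Nov 19, 2003, before the deadline.
(4) due by Nov 19, 2003 + 14 days = Dec 3, 2003; completed Dec 2, 2003, before the deadline.
(5) the permitted window runs from Dec 2, 2003 + 8 = Dec 10, 2003 to Dec 2, 2003 + 49 = Jan 20, 2004; done Dec 12, 2003 — within the window.
(6) due by Sep 24, 2003 + 190 days = Apr 1, 2004; completed Mar 30, 2004, before the deadline.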